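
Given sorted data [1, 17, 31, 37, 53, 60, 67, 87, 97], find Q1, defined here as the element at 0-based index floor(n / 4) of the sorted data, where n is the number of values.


The list has n = 9 elements.
Q1 index = floor(9 / 4) = floor(2.25) = 2
Counting from index 0 in the sorted data, the element at index 2 is 31.
Final answer: 31


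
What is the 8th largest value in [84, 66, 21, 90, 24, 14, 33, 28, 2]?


Sort descending: [90, 84, 66, 33, 28, 24, 21, 14, 2]
The 8th element (1-indexed) is at index 7.
Value = 14
Final answer: 14


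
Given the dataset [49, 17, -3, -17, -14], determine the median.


First, sort the list: [-17, -14, -3, 17, 49]
The list has 5 elements (odd count).
The middle index is 2 (0-based), and the element there is -3.
Final answer: -3


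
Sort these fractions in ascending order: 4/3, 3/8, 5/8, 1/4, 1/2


Convert to decimal for comparison:
  4/3 = 1.3333
  3/8 = 0.375
  5/8 = 0.625
  1/4 = 0.25
  1/2 = 0.5
Decimals in increasing order: 0.25 < 0.375 < 0.5 < 0.625 < 1.3333
Writing each back as its fraction gives the sorted order.
Final answer: 1/4, 3/8, 1/2, 5/8, 4/3


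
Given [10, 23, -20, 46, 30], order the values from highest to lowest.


Original list: [10, 23, -20, 46, 30]
Repeatedly take the largest remaining element:
  Remaining [10, 23, -20, 46, 30] -> largest is 46
  Remaining [10, 23, -20, 30] -> largest is 30
  Remaining [10, 23, -20] -> largest is 23
  Remaining [10, -20] -> largest is 10
  Remaining [-20] -> largest is -20
Collecting the picks in order gives the descending list.
Final answer: [46, 30, 23, 10, -20]


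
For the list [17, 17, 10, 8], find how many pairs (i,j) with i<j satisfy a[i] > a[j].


For each element, count the later elements that are smaller than it:
  17 (index 0): smaller elements after it = [10, 8] -> 2
  17 (index 1): smaller elements after it = [10, 8] -> 2
  10 (index 2): smaller elements after it = [8] -> 1
Total inversions = 2 + 2 + 1 = 5
Final answer: 5


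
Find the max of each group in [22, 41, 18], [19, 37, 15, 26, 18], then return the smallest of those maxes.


Find max of each group:
  Group 1: [22, 41, 18] -> max = 41
  Group 2: [19, 37, 15, 26, 18] -> max = 37
Maxes: [41, 37]
Minimum of maxes = 37
Final answer: 37


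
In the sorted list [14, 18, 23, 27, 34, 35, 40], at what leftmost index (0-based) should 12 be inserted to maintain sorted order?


List is sorted: [14, 18, 23, 27, 34, 35, 40]
We need the leftmost position where 12 can be inserted, i.e. the first index whose element is >= 12 (or the end of the list if none is).
Binary search with low=0, high=7 (0-based indices):
  low=0, high=7, mid=3: a[3]=27 >= 12, so high = 3
  low=0, high=3, mid=1: a[1]=18 >= 12, so high = 1
  low=0, high=1, mid=0: a[0]=14 >= 12, so high = 0
Now low = high = 0, so the insertion index is 0.
Final answer: 0


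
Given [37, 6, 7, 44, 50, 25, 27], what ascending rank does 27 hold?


Sort ascending: [6, 7, 25, 27, 37, 44, 50]
Find 27 in the sorted list.
27 is at position 4 (1-indexed).
Final answer: 4


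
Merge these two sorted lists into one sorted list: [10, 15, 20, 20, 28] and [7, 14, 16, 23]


List A: [10, 15, 20, 20, 28]
List B: [7, 14, 16, 23]
Repeatedly compare the front elements and take the smaller:
  10 vs 7 -> take 7
  10 vs 14 -> take 10
  15 vs 14 -> take 14
  15 vs 16 -> take 15
  20 vs 16 -> take 16
  20 vs 23 -> take 20
  20 vs 23 -> take 20
  28 vs 23 -> take 23
  B is exhausted; append the rest of A: [28]
Final answer: [7, 10, 14, 15, 16, 20, 20, 23, 28]


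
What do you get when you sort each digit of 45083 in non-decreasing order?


The number 45083 has digits: 4, 5, 0, 8, 3
Sorted: 0, 3, 4, 5, 8
Joining the sorted digits gives the result.
Final answer: 03458


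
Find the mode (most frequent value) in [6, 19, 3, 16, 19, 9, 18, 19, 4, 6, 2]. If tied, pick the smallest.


Count the frequency of each value:
  2 appears 1 time(s)
  3 appears 1 time(s)
  4 appears 1 time(s)
  6 appears 2 time(s)
  9 appears 1 time(s)
  16 appears 1 time(s)
  18 appears 1 time(s)
  19 appears 3 time(s)
Maximum frequency is 3.
Only 19 reaches that frequency, so it is the mode.
Final answer: 19


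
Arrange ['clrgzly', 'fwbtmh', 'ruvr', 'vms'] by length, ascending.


Compute lengths:
  'clrgzly' has length 7
  'fwbtmh' has length 6
  'ruvr' has length 4
  'vms' has length 3
Lengths in increasing order: 3 < 4 < 6 < 7
Listing the words in that order gives the answer.
Final answer: ['vms', 'ruvr', 'fwbtmh', 'clrgzly']


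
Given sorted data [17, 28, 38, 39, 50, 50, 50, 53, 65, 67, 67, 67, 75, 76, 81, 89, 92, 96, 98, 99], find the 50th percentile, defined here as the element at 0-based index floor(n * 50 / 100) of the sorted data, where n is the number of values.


The dataset has n = 20 elements.
Index = floor(20 * 50 / 100) = floor(1000 / 100) = floor(10) = 10
Counting from index 0 in the sorted data, the element at index 10 is 67.
Final answer: 67


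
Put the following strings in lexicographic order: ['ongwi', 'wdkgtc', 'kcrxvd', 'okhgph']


Compare strings character by character (the first differing letter decides):
  'kcrxvd' < 'okhgph' since 'k' < 'o' at position 1
  'okhgph' < 'ongwi' since 'k' < 'n' at position 2
  'ongwi' < 'wdkgtc' since 'o' < 'w' at position 1
Chaining these comparisons gives the alphabetical order.
Final answer: ['kcrxvd', 'okhgph', 'ongwi', 'wdkgtc']


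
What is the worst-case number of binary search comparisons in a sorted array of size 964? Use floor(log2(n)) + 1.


Binary search halves the search space each step.
Maximum comparisons = floor(log2(964)) + 1
log2(964) = 9.9129
floor(log2(964)) = 9, so 9 + 1 = 10
Final answer: 10


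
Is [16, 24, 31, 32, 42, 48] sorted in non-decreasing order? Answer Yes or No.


Check consecutive pairs:
  16 <= 24? True
  24 <= 31? True
  31 <= 32? True
  32 <= 42? True
  42 <= 48? True
Every consecutive pair is in order, so the list is non-decreasing.
Final answer: Yes


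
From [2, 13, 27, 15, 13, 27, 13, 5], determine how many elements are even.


Check each element:
  2 is even
  13 is odd
  27 is odd
  15 is odd
  13 is odd
  27 is odd
  13 is odd
  5 is odd
Evens: [2]
Count of evens = 1
Final answer: 1


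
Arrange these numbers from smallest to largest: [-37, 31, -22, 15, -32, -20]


Original list: [-37, 31, -22, 15, -32, -20]
Repeatedly take the smallest remaining element:
  Remaining [-37, 31, -22, 15, -32, -20] -> smallest is -37
  Remaining [31, -22, 15, -32, -20] -> smallest is -32
  Remaining [31, -22, 15, -20] -> smallest is -22
  Remaining [31, 15, -20] -> smallest is -20
  Remaining [31, 15] -> smallest is 15
  Remaining [31] -> smallest is 31
Collecting the picks in order gives the sorted list.
Final answer: [-37, -32, -22, -20, 15, 31]


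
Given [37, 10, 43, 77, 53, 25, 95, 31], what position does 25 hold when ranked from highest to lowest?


Sort descending: [95, 77, 53, 43, 37, 31, 25, 10]
Find 25 in the sorted list.
25 is at position 7.
Final answer: 7


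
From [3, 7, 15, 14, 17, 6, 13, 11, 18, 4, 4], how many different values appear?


List all unique values:
Distinct values: [3, 4, 6, 7, 11, 13, 14, 15, 17, 18]
Count = 10
Final answer: 10


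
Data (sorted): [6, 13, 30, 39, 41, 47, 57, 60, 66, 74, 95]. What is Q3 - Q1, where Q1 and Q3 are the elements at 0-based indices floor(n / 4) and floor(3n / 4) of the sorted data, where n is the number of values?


The data has n = 11 elements.
Q1 index = floor(11 / 4) = floor(2.75) = 2; Q3 index = floor(3 * 11 / 4) = floor(8.25) = 8
Q1 = element at index 2 = 30
Q3 = element at index 8 = 66
IQR = 66 - 30 = 36
Final answer: 36


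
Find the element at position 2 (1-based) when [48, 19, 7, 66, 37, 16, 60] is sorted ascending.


Sort ascending: [7, 16, 19, 37, 48, 60, 66]
The 2nd element (1-indexed) is at index 1.
Value = 16
Final answer: 16


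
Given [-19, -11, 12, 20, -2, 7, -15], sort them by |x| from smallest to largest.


Compute absolute values:
  |-19| = 19
  |-11| = 11
  |12| = 12
  |20| = 20
  |-2| = 2
  |7| = 7
  |-15| = 15
Absolute values in increasing order: 2 < 7 < 11 < 12 < 15 < 19 < 20
Listing the original numbers in that order gives the answer.
Final answer: [-2, 7, -11, 12, -15, -19, 20]


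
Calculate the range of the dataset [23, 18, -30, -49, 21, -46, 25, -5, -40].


Maximum value: 25
Minimum value: -49
Range = 25 - (-49) = 74
Final answer: 74


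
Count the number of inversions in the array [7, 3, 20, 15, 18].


For each element, count the later elements that are smaller than it:
  7 (index 0): smaller elements after it = [3] -> 1
  3 (index 1): smaller elements after it = [] -> 0
  20 (index 2): smaller elements after it = [15, 18] -> 2
  15 (index 3): smaller elements after it = [] -> 0
Total inversions = 1 + 0 + 2 + 0 = 3
Final answer: 3


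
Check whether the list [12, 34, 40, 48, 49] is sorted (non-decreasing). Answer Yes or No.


Check consecutive pairs:
  12 <= 34? True
  34 <= 40? True
  40 <= 48? True
  48 <= 49? True
Every consecutive pair is in order, so the list is non-decreasing.
Final answer: Yes


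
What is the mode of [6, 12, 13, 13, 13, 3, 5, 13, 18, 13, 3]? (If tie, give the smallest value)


Count the frequency of each value:
  3 appears 2 time(s)
  5 appears 1 time(s)
  6 appears 1 time(s)
  12 appears 1 time(s)
  13 appears 5 time(s)
  18 appears 1 time(s)
Maximum frequency is 5.
Only 13 reaches that frequency, so it is the mode.
Final answer: 13


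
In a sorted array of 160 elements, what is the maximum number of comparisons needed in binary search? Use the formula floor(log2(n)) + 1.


Binary search halves the search space each step.
Maximum comparisons = floor(log2(160)) + 1
log2(160) = 7.3219
floor(log2(160)) = 7, so 7 + 1 = 8
Final answer: 8


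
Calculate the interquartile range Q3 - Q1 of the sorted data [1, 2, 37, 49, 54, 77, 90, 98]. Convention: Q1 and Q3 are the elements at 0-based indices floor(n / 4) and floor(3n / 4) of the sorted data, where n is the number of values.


The data has n = 8 elements.
Q1 index = floor(8 / 4) = floor(2) = 2; Q3 index = floor(3 * 8 / 4) = floor(6) = 6
Q1 = element at index 2 = 37
Q3 = element at index 6 = 90
IQR = 90 - 37 = 53
Final answer: 53


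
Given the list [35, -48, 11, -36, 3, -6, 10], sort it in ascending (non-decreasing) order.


Original list: [35, -48, 11, -36, 3, -6, 10]
Repeatedly take the smallest remaining element:
  Remaining [35, -48, 11, -36, 3, -6, 10] -> smallest is -48
  Remaining [35, 11, -36, 3, -6, 10] -> smallest is -36
  Remaining [35, 11, 3, -6, 10] -> smallest is -6
  Remaining [35, 11, 3, 10] -> smallest is 3
  Remaining [35, 11, 10] -> smallest is 10
  Remaining [35, 11] -> smallest is 11
  Remaining [35] -> smallest is 35
Collecting the picks in order gives the sorted list.
Final answer: [-48, -36, -6, 3, 10, 11, 35]


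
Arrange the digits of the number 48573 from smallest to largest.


The number 48573 has digits: 4, 8, 5, 7, 3
Sorted: 3, 4, 5, 7, 8
Joining the sorted digits gives the result.
Final answer: 34578


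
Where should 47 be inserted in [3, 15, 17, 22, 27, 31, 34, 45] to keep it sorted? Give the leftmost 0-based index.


List is sorted: [3, 15, 17, 22, 27, 31, 34, 45]
We need the leftmost position where 47 can be inserted, i.e. the first index whose element is >= 47 (or the end of the list if none is).
Binary search with low=0, high=8 (0-based indices):
  low=0, high=8, mid=4: a[4]=27 < 47, so low = 5
  low=5, high=8, mid=6: a[6]=34 < 47, so low = 7
  low=7, high=8, mid=7: a[7]=45 < 47, so low = 8
Now low = high = 8, so the insertion index is 8.
Final answer: 8


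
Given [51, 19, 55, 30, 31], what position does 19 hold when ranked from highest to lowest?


Sort descending: [55, 51, 31, 30, 19]
Find 19 in the sorted list.
19 is at position 5.
Final answer: 5


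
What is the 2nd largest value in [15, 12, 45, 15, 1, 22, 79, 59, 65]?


Sort descending: [79, 65, 59, 45, 22, 15, 15, 12, 1]
The 2nd element (1-indexed) is at index 1.
Value = 65
Final answer: 65


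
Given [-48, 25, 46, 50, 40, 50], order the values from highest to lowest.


Original list: [-48, 25, 46, 50, 40, 50]
Repeatedly take the largest remaining element:
  Remaining [-48, 25, 46, 50, 40, 50] -> largest is 50
  Remaining [-48, 25, 46, 40, 50] -> largest is 50
  Remaining [-48, 25, 46, 40] -> largest is 46
  Remaining [-48, 25, 40] -> largest is 40
  Remaining [-48, 25] -> largest is 25
  Remaining [-48] -> largest is -48
Collecting the picks in order gives the descending list.
Final answer: [50, 50, 46, 40, 25, -48]


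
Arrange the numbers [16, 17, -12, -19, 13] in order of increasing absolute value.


Compute absolute values:
  |16| = 16
  |17| = 17
  |-12| = 12
  |-19| = 19
  |13| = 13
Absolute values in increasing order: 12 < 13 < 16 < 17 < 19
Listing the original numbers in that order gives the answer.
Final answer: [-12, 13, 16, 17, -19]


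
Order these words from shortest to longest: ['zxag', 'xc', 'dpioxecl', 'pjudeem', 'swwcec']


Compute lengths:
  'zxag' has length 4
  'xc' has length 2
  'dpioxecl' has length 8
  'pjudeem' has length 7
  'swwcec' has length 6
Lengths in increasing order: 2 < 4 < 6 < 7 < 8
Listing the words in that order gives the answer.
Final answer: ['xc', 'zxag', 'swwcec', 'pjudeem', 'dpioxecl']


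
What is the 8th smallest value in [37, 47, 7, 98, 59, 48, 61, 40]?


Sort ascending: [7, 37, 40, 47, 48, 59, 61, 98]
The 8th element (1-indexed) is at index 7.
Value = 98
Final answer: 98


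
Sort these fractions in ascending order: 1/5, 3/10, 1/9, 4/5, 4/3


Convert to decimal for comparison:
  1/5 = 0.2
  3/10 = 0.3
  1/9 = 0.1111
  4/5 = 0.8
  4/3 = 1.3333
Decimals in increasing order: 0.1111 < 0.2 < 0.3 < 0.8 < 1.3333
Writing each back as its fraction gives the sorted order.
Final answer: 1/9, 1/5, 3/10, 4/5, 4/3


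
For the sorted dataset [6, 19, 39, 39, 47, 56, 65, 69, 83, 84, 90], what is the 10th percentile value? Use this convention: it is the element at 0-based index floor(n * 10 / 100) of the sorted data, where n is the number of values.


The dataset has n = 11 elements.
Index = floor(11 * 10 / 100) = floor(110 / 100) = floor(1.1) = 1
Counting from index 0 in the sorted data, the element at index 1 is 19.
Final answer: 19


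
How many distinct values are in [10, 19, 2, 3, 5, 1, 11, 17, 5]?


List all unique values:
Distinct values: [1, 2, 3, 5, 10, 11, 17, 19]
Count = 8
Final answer: 8


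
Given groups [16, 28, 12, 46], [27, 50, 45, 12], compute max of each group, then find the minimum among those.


Find max of each group:
  Group 1: [16, 28, 12, 46] -> max = 46
  Group 2: [27, 50, 45, 12] -> max = 50
Maxes: [46, 50]
Minimum of maxes = 46
Final answer: 46


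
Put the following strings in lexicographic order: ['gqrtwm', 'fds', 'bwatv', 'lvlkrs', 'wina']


Compare strings character by character (the first differing letter decides):
  'bwatv' < 'fds' since 'b' < 'f' at position 1
  'fds' < 'gqrtwm' since 'f' < 'g' at position 1
  'gqrtwm' < 'lvlkrs' since 'g' < 'l' at position 1
  'lvlkrs' < 'wina' since 'l' < 'w' at position 1
Chaining these comparisons gives the alphabetical order.
Final answer: ['bwatv', 'fds', 'gqrtwm', 'lvlkrs', 'wina']


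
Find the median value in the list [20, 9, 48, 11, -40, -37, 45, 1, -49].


First, sort the list: [-49, -40, -37, 1, 9, 11, 20, 45, 48]
The list has 9 elements (odd count).
The middle index is 4 (0-based), and the element there is 9.
Final answer: 9


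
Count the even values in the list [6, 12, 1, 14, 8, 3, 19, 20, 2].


Check each element:
  6 is even
  12 is even
  1 is odd
  14 is even
  8 is even
  3 is odd
  19 is odd
  20 is even
  2 is even
Evens: [6, 12, 14, 8, 20, 2]
Count of evens = 6
Final answer: 6


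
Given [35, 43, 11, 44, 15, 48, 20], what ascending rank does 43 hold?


Sort ascending: [11, 15, 20, 35, 43, 44, 48]
Find 43 in the sorted list.
43 is at position 5 (1-indexed).
Final answer: 5


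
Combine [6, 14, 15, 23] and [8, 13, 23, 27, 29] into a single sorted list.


List A: [6, 14, 15, 23]
List B: [8, 13, 23, 27, 29]
Repeatedly compare the front elements and take the smaller:
  6 vs 8 -> take 6
  14 vs 8 -> take 8
  14 vs 13 -> take 13
  14 vs 23 -> take 14
  15 vs 23 -> take 15
  23 vs 23 -> take 23
  A is exhausted; append the rest of B: [23, 27, 29]
Final answer: [6, 8, 13, 14, 15, 23, 23, 27, 29]


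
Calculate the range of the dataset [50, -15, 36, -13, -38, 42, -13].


Maximum value: 50
Minimum value: -38
Range = 50 - (-38) = 88
Final answer: 88


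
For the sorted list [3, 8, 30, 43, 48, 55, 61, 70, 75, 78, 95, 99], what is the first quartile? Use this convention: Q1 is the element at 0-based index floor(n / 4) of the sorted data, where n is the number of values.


The list has n = 12 elements.
Q1 index = floor(12 / 4) = floor(3) = 3
Counting from index 0 in the sorted data, the element at index 3 is 43.
Final answer: 43


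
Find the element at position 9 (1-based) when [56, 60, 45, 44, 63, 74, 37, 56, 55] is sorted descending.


Sort descending: [74, 63, 60, 56, 56, 55, 45, 44, 37]
The 9th element (1-indexed) is at index 8.
Value = 37
Final answer: 37


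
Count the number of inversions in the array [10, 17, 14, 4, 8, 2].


For each element, count the later elements that are smaller than it:
  10 (index 0): smaller elements after it = [4, 8, 2] -> 3
  17 (index 1): smaller elements after it = [14, 4, 8, 2] -> 4
  14 (index 2): smaller elements after it = [4, 8, 2] -> 3
  4 (index 3): smaller elements after it = [2] -> 1
  8 (index 4): smaller elements after it = [2] -> 1
Total inversions = 3 + 4 + 3 + 1 + 1 = 12
Final answer: 12


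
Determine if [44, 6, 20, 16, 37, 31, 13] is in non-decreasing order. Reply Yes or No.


Check consecutive pairs:
  44 <= 6? False
  6 <= 20? True
  20 <= 16? False
  16 <= 37? True
  37 <= 31? False
  31 <= 13? False
4 consecutive pair(s) are out of order, so the list is not sorted.
Final answer: No


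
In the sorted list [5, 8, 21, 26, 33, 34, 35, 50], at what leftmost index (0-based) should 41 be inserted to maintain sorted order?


List is sorted: [5, 8, 21, 26, 33, 34, 35, 50]
We need the leftmost position where 41 can be inserted, i.e. the first index whose element is >= 41 (or the end of the list if none is).
Binary search with low=0, high=8 (0-based indices):
  low=0, high=8, mid=4: a[4]=33 < 41, so low = 5
  low=5, high=8, mid=6: a[6]=35 < 41, so low = 7
  low=7, high=8, mid=7: a[7]=50 >= 41, so high = 7
Now low = high = 7, so the insertion index is 7.
Final answer: 7


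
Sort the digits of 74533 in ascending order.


The number 74533 has digits: 7, 4, 5, 3, 3
Sorted: 3, 3, 4, 5, 7
Joining the sorted digits gives the result.
Final answer: 33457


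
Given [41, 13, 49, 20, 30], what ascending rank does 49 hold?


Sort ascending: [13, 20, 30, 41, 49]
Find 49 in the sorted list.
49 is at position 5 (1-indexed).
Final answer: 5


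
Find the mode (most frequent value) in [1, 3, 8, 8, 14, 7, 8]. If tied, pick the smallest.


Count the frequency of each value:
  1 appears 1 time(s)
  3 appears 1 time(s)
  7 appears 1 time(s)
  8 appears 3 time(s)
  14 appears 1 time(s)
Maximum frequency is 3.
Only 8 reaches that frequency, so it is the mode.
Final answer: 8


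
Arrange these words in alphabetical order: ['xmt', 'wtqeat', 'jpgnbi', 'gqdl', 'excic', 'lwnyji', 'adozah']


Compare strings character by character (the first differing letter decides):
  'adozah' < 'excic' since 'a' < 'e' at position 1
  'excic' < 'gqdl' since 'e' < 'g' at position 1
  'gqdl' < 'jpgnbi' since 'g' < 'j' at position 1
  'jpgnbi' < 'lwnyji' since 'j' < 'l' at position 1
  'lwnyji' < 'wtqeat' since 'l' < 'w' at position 1
  'wtqeat' < 'xmt' since 'w' < 'x' at position 1
Chaining these comparisons gives the alphabetical order.
Final answer: ['adozah', 'excic', 'gqdl', 'jpgnbi', 'lwnyji', 'wtqeat', 'xmt']


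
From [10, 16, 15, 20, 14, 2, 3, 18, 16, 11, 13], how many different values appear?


List all unique values:
Distinct values: [2, 3, 10, 11, 13, 14, 15, 16, 18, 20]
Count = 10
Final answer: 10


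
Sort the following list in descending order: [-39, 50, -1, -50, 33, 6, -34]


Original list: [-39, 50, -1, -50, 33, 6, -34]
Repeatedly take the largest remaining element:
  Remaining [-39, 50, -1, -50, 33, 6, -34] -> largest is 50
  Remaining [-39, -1, -50, 33, 6, -34] -> largest is 33
  Remaining [-39, -1, -50, 6, -34] -> largest is 6
  Remaining [-39, -1, -50, -34] -> largest is -1
  Remaining [-39, -50, -34] -> largest is -34
  Remaining [-39, -50] -> largest is -39
  Remaining [-50] -> largest is -50
Collecting the picks in order gives the descending list.
Final answer: [50, 33, 6, -1, -34, -39, -50]


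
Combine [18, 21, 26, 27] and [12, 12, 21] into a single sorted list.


List A: [18, 21, 26, 27]
List B: [12, 12, 21]
Repeatedly compare the front elements and take the smaller:
  18 vs 12 -> take 12
  18 vs 12 -> take 12
  18 vs 21 -> take 18
  21 vs 21 -> take 21
  26 vs 21 -> take 21
  B is exhausted; append the rest of A: [26, 27]
Final answer: [12, 12, 18, 21, 21, 26, 27]


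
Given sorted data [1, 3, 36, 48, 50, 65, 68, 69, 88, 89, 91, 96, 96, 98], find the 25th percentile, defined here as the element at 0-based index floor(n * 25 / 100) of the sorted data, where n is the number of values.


The dataset has n = 14 elements.
Index = floor(14 * 25 / 100) = floor(350 / 100) = floor(3.5) = 3
Counting from index 0 in the sorted data, the element at index 3 is 48.
Final answer: 48


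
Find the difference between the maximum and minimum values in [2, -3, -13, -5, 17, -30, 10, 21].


Maximum value: 21
Minimum value: -30
Range = 21 - (-30) = 51
Final answer: 51


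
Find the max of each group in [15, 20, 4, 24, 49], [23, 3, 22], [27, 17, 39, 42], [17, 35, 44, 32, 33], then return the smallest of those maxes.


Find max of each group:
  Group 1: [15, 20, 4, 24, 49] -> max = 49
  Group 2: [23, 3, 22] -> max = 23
  Group 3: [27, 17, 39, 42] -> max = 42
  Group 4: [17, 35, 44, 32, 33] -> max = 44
Maxes: [49, 23, 42, 44]
Minimum of maxes = 23
Final answer: 23


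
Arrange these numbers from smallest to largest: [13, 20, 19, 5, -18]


Original list: [13, 20, 19, 5, -18]
Repeatedly take the smallest remaining element:
  Remaining [13, 20, 19, 5, -18] -> smallest is -18
  Remaining [13, 20, 19, 5] -> smallest is 5
  Remaining [13, 20, 19] -> smallest is 13
  Remaining [20, 19] -> smallest is 19
  Remaining [20] -> smallest is 20
Collecting the picks in order gives the sorted list.
Final answer: [-18, 5, 13, 19, 20]


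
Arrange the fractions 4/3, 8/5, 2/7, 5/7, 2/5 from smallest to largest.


Convert to decimal for comparison:
  4/3 = 1.3333
  8/5 = 1.6
  2/7 = 0.2857
  5/7 = 0.7143
  2/5 = 0.4
Decimals in increasing order: 0.2857 < 0.4 < 0.7143 < 1.3333 < 1.6
Writing each back as its fraction gives the sorted order.
Final answer: 2/7, 2/5, 5/7, 4/3, 8/5


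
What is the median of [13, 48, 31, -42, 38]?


First, sort the list: [-42, 13, 31, 38, 48]
The list has 5 elements (odd count).
The middle index is 2 (0-based), and the element there is 31.
Final answer: 31


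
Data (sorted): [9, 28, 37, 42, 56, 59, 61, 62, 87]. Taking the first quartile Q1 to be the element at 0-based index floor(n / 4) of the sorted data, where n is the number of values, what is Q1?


The list has n = 9 elements.
Q1 index = floor(9 / 4) = floor(2.25) = 2
Counting from index 0 in the sorted data, the element at index 2 is 37.
Final answer: 37


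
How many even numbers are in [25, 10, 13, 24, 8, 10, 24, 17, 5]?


Check each element:
  25 is odd
  10 is even
  13 is odd
  24 is even
  8 is even
  10 is even
  24 is even
  17 is odd
  5 is odd
Evens: [10, 24, 8, 10, 24]
Count of evens = 5
Final answer: 5


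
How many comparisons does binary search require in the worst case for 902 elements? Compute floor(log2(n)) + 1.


Binary search halves the search space each step.
Maximum comparisons = floor(log2(902)) + 1
log2(902) = 9.817
floor(log2(902)) = 9, so 9 + 1 = 10
Final answer: 10


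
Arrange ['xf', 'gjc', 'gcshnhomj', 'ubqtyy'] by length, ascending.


Compute lengths:
  'xf' has length 2
  'gjc' has length 3
  'gcshnhomj' has length 9
  'ubqtyy' has length 6
Lengths in increasing order: 2 < 3 < 6 < 9
Listing the words in that order gives the answer.
Final answer: ['xf', 'gjc', 'ubqtyy', 'gcshnhomj']


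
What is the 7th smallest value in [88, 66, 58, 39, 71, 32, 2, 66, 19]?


Sort ascending: [2, 19, 32, 39, 58, 66, 66, 71, 88]
The 7th element (1-indexed) is at index 6.
Value = 66
Final answer: 66


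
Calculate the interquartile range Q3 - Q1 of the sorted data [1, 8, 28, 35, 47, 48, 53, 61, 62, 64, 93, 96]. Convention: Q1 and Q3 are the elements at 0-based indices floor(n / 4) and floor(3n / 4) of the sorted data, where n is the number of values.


The data has n = 12 elements.
Q1 index = floor(12 / 4) = floor(3) = 3; Q3 index = floor(3 * 12 / 4) = floor(9) = 9
Q1 = element at index 3 = 35
Q3 = element at index 9 = 64
IQR = 64 - 35 = 29
Final answer: 29


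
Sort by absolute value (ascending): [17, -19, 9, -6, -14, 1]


Compute absolute values:
  |17| = 17
  |-19| = 19
  |9| = 9
  |-6| = 6
  |-14| = 14
  |1| = 1
Absolute values in increasing order: 1 < 6 < 9 < 14 < 17 < 19
Listing the original numbers in that order gives the answer.
Final answer: [1, -6, 9, -14, 17, -19]


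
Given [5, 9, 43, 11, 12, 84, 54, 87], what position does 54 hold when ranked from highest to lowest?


Sort descending: [87, 84, 54, 43, 12, 11, 9, 5]
Find 54 in the sorted list.
54 is at position 3.
Final answer: 3


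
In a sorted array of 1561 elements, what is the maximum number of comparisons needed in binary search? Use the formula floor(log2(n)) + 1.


Binary search halves the search space each step.
Maximum comparisons = floor(log2(1561)) + 1
log2(1561) = 10.6083
floor(log2(1561)) = 10, so 10 + 1 = 11
Final answer: 11


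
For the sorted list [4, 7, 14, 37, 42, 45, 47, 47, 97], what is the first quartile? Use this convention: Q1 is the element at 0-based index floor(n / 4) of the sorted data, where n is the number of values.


The list has n = 9 elements.
Q1 index = floor(9 / 4) = floor(2.25) = 2
Counting from index 0 in the sorted data, the element at index 2 is 14.
Final answer: 14


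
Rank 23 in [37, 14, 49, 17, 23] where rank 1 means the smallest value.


Sort ascending: [14, 17, 23, 37, 49]
Find 23 in the sorted list.
23 is at position 3 (1-indexed).
Final answer: 3


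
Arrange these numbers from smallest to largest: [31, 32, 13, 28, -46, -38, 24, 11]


Original list: [31, 32, 13, 28, -46, -38, 24, 11]
Repeatedly take the smallest remaining element:
  Remaining [31, 32, 13, 28, -46, -38, 24, 11] -> smallest is -46
  Remaining [31, 32, 13, 28, -38, 24, 11] -> smallest is -38
  Remaining [31, 32, 13, 28, 24, 11] -> smallest is 11
  Remaining [31, 32, 13, 28, 24] -> smallest is 13
  Remaining [31, 32, 28, 24] -> smallest is 24
  Remaining [31, 32, 28] -> smallest is 28
  Remaining [31, 32] -> smallest is 31
  Remaining [32] -> smallest is 32
Collecting the picks in order gives the sorted list.
Final answer: [-46, -38, 11, 13, 24, 28, 31, 32]


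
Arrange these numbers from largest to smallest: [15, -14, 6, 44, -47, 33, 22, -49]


Original list: [15, -14, 6, 44, -47, 33, 22, -49]
Repeatedly take the largest remaining element:
  Remaining [15, -14, 6, 44, -47, 33, 22, -49] -> largest is 44
  Remaining [15, -14, 6, -47, 33, 22, -49] -> largest is 33
  Remaining [15, -14, 6, -47, 22, -49] -> largest is 22
  Remaining [15, -14, 6, -47, -49] -> largest is 15
  Remaining [-14, 6, -47, -49] -> largest is 6
  Remaining [-14, -47, -49] -> largest is -14
  Remaining [-47, -49] -> largest is -47
  Remaining [-49] -> largest is -49
Collecting the picks in order gives the descending list.
Final answer: [44, 33, 22, 15, 6, -14, -47, -49]


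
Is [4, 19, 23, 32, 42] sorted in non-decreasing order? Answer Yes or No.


Check consecutive pairs:
  4 <= 19? True
  19 <= 23? True
  23 <= 32? True
  32 <= 42? True
Every consecutive pair is in order, so the list is non-decreasing.
Final answer: Yes


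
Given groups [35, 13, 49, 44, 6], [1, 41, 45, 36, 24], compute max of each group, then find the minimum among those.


Find max of each group:
  Group 1: [35, 13, 49, 44, 6] -> max = 49
  Group 2: [1, 41, 45, 36, 24] -> max = 45
Maxes: [49, 45]
Minimum of maxes = 45
Final answer: 45


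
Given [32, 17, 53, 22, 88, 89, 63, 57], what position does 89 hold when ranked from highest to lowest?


Sort descending: [89, 88, 63, 57, 53, 32, 22, 17]
Find 89 in the sorted list.
89 is at position 1.
Final answer: 1


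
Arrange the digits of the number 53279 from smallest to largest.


The number 53279 has digits: 5, 3, 2, 7, 9
Sorted: 2, 3, 5, 7, 9
Joining the sorted digits gives the result.
Final answer: 23579


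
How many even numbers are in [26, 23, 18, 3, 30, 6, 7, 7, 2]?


Check each element:
  26 is even
  23 is odd
  18 is even
  3 is odd
  30 is even
  6 is even
  7 is odd
  7 is odd
  2 is even
Evens: [26, 18, 30, 6, 2]
Count of evens = 5
Final answer: 5


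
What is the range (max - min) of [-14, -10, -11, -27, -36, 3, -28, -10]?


Maximum value: 3
Minimum value: -36
Range = 3 - (-36) = 39
Final answer: 39


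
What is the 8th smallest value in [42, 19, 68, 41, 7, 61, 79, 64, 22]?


Sort ascending: [7, 19, 22, 41, 42, 61, 64, 68, 79]
The 8th element (1-indexed) is at index 7.
Value = 68
Final answer: 68


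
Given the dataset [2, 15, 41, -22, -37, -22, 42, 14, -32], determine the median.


First, sort the list: [-37, -32, -22, -22, 2, 14, 15, 41, 42]
The list has 9 elements (odd count).
The middle index is 4 (0-based), and the element there is 2.
Final answer: 2


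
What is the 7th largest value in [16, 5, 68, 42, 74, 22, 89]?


Sort descending: [89, 74, 68, 42, 22, 16, 5]
The 7th element (1-indexed) is at index 6.
Value = 5
Final answer: 5


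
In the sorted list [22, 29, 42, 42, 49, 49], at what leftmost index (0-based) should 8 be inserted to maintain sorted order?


List is sorted: [22, 29, 42, 42, 49, 49]
We need the leftmost position where 8 can be inserted, i.e. the first index whose element is >= 8 (or the end of the list if none is).
Binary search with low=0, high=6 (0-based indices):
  low=0, high=6, mid=3: a[3]=42 >= 8, so high = 3
  low=0, high=3, mid=1: a[1]=29 >= 8, so high = 1
  low=0, high=1, mid=0: a[0]=22 >= 8, so high = 0
Now low = high = 0, so the insertion index is 0.
Final answer: 0


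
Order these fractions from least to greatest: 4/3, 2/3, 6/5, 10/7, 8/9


Convert to decimal for comparison:
  4/3 = 1.3333
  2/3 = 0.6667
  6/5 = 1.2
  10/7 = 1.4286
  8/9 = 0.8889
Decimals in increasing order: 0.6667 < 0.8889 < 1.2 < 1.3333 < 1.4286
Writing each back as its fraction gives the sorted order.
Final answer: 2/3, 8/9, 6/5, 4/3, 10/7


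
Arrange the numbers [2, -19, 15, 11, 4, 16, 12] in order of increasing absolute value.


Compute absolute values:
  |2| = 2
  |-19| = 19
  |15| = 15
  |11| = 11
  |4| = 4
  |16| = 16
  |12| = 12
Absolute values in increasing order: 2 < 4 < 11 < 12 < 15 < 16 < 19
Listing the original numbers in that order gives the answer.
Final answer: [2, 4, 11, 12, 15, 16, -19]


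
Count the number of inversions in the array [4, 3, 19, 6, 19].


For each element, count the later elements that are smaller than it:
  4 (index 0): smaller elements after it = [3] -> 1
  3 (index 1): smaller elements after it = [] -> 0
  19 (index 2): smaller elements after it = [6] -> 1
  6 (index 3): smaller elements after it = [] -> 0
Total inversions = 1 + 0 + 1 + 0 = 2
Final answer: 2


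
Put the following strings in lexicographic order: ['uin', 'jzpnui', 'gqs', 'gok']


Compare strings character by character (the first differing letter decides):
  'gok' < 'gqs' since 'o' < 'q' at position 2
  'gqs' < 'jzpnui' since 'g' < 'j' at position 1
  'jzpnui' < 'uin' since 'j' < 'u' at position 1
Chaining these comparisons gives the alphabetical order.
Final answer: ['gok', 'gqs', 'jzpnui', 'uin']


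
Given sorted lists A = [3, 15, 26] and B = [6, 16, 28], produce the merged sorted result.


List A: [3, 15, 26]
List B: [6, 16, 28]
Repeatedly compare the front elements and take the smaller:
  3 vs 6 -> take 3
  15 vs 6 -> take 6
  15 vs 16 -> take 15
  26 vs 16 -> take 16
  26 vs 28 -> take 26
  A is exhausted; append the rest of B: [28]
Final answer: [3, 6, 15, 16, 26, 28]


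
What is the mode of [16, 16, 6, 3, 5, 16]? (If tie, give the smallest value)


Count the frequency of each value:
  3 appears 1 time(s)
  5 appears 1 time(s)
  6 appears 1 time(s)
  16 appears 3 time(s)
Maximum frequency is 3.
Only 16 reaches that frequency, so it is the mode.
Final answer: 16


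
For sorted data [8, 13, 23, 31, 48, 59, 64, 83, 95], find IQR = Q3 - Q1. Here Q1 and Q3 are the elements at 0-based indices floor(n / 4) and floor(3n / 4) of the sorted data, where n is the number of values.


The data has n = 9 elements.
Q1 index = floor(9 / 4) = floor(2.25) = 2; Q3 index = floor(3 * 9 / 4) = floor(6.75) = 6
Q1 = element at index 2 = 23
Q3 = element at index 6 = 64
IQR = 64 - 23 = 41
Final answer: 41


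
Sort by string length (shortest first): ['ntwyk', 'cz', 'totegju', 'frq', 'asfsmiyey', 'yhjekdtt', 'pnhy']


Compute lengths:
  'ntwyk' has length 5
  'cz' has length 2
  'totegju' has length 7
  'frq' has length 3
  'asfsmiyey' has length 9
  'yhjekdtt' has length 8
  'pnhy' has length 4
Lengths in increasing order: 2 < 3 < 4 < 5 < 7 < 8 < 9
Listing the words in that order gives the answer.
Final answer: ['cz', 'frq', 'pnhy', 'ntwyk', 'totegju', 'yhjekdtt', 'asfsmiyey']


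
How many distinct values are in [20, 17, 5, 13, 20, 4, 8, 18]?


List all unique values:
Distinct values: [4, 5, 8, 13, 17, 18, 20]
Count = 7
Final answer: 7


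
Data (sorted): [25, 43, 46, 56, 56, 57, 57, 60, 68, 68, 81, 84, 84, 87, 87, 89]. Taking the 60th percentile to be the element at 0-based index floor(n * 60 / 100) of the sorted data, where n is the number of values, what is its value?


The dataset has n = 16 elements.
Index = floor(16 * 60 / 100) = floor(960 / 100) = floor(9.6) = 9
Counting from index 0 in the sorted data, the element at index 9 is 68.
Final answer: 68


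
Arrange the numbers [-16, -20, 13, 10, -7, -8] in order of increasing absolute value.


Compute absolute values:
  |-16| = 16
  |-20| = 20
  |13| = 13
  |10| = 10
  |-7| = 7
  |-8| = 8
Absolute values in increasing order: 7 < 8 < 10 < 13 < 16 < 20
Listing the original numbers in that order gives the answer.
Final answer: [-7, -8, 10, 13, -16, -20]


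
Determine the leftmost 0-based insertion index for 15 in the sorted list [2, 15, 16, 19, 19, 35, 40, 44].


List is sorted: [2, 15, 16, 19, 19, 35, 40, 44]
We need the leftmost position where 15 can be inserted, i.e. the first index whose element is >= 15 (or the end of the list if none is).
Binary search with low=0, high=8 (0-based indices):
  low=0, high=8, mid=4: a[4]=19 >= 15, so high = 4
  low=0, high=4, mid=2: a[2]=16 >= 15, so high = 2
  low=0, high=2, mid=1: a[1]=15 >= 15, so high = 1
  low=0, high=1, mid=0: a[0]=2 < 15, so low = 1
Now low = high = 1, so the insertion index is 1.
Final answer: 1


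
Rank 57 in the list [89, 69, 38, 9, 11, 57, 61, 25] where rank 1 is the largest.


Sort descending: [89, 69, 61, 57, 38, 25, 11, 9]
Find 57 in the sorted list.
57 is at position 4.
Final answer: 4


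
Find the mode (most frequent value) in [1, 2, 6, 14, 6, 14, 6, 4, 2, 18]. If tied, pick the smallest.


Count the frequency of each value:
  1 appears 1 time(s)
  2 appears 2 time(s)
  4 appears 1 time(s)
  6 appears 3 time(s)
  14 appears 2 time(s)
  18 appears 1 time(s)
Maximum frequency is 3.
Only 6 reaches that frequency, so it is the mode.
Final answer: 6


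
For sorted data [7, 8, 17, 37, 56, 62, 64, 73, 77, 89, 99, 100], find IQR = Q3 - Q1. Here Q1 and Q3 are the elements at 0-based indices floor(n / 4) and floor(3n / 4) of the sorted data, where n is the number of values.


The data has n = 12 elements.
Q1 index = floor(12 / 4) = floor(3) = 3; Q3 index = floor(3 * 12 / 4) = floor(9) = 9
Q1 = element at index 3 = 37
Q3 = element at index 9 = 89
IQR = 89 - 37 = 52
Final answer: 52


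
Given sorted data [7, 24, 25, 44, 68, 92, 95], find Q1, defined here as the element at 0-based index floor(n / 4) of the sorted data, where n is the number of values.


The list has n = 7 elements.
Q1 index = floor(7 / 4) = floor(1.75) = 1
Counting from index 0 in the sorted data, the element at index 1 is 24.
Final answer: 24


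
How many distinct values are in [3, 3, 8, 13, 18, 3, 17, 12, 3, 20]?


List all unique values:
Distinct values: [3, 8, 12, 13, 17, 18, 20]
Count = 7
Final answer: 7


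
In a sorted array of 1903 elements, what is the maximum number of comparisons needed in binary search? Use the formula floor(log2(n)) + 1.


Binary search halves the search space each step.
Maximum comparisons = floor(log2(1903)) + 1
log2(1903) = 10.8941
floor(log2(1903)) = 10, so 10 + 1 = 11
Final answer: 11


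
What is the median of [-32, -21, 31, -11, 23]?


First, sort the list: [-32, -21, -11, 23, 31]
The list has 5 elements (odd count).
The middle index is 2 (0-based), and the element there is -11.
Final answer: -11


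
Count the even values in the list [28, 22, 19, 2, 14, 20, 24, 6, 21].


Check each element:
  28 is even
  22 is even
  19 is odd
  2 is even
  14 is even
  20 is even
  24 is even
  6 is even
  21 is odd
Evens: [28, 22, 2, 14, 20, 24, 6]
Count of evens = 7
Final answer: 7


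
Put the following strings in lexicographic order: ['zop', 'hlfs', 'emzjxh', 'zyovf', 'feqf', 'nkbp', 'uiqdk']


Compare strings character by character (the first differing letter decides):
  'emzjxh' < 'feqf' since 'e' < 'f' at position 1
  'feqf' < 'hlfs' since 'f' < 'h' at position 1
  'hlfs' < 'nkbp' since 'h' < 'n' at position 1
  'nkbp' < 'uiqdk' since 'n' < 'u' at position 1
  'uiqdk' < 'zop' since 'u' < 'z' at position 1
  'zop' < 'zyovf' since 'o' < 'y' at position 2
Chaining these comparisons gives the alphabetical order.
Final answer: ['emzjxh', 'feqf', 'hlfs', 'nkbp', 'uiqdk', 'zop', 'zyovf']


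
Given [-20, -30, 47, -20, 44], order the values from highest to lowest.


Original list: [-20, -30, 47, -20, 44]
Repeatedly take the largest remaining element:
  Remaining [-20, -30, 47, -20, 44] -> largest is 47
  Remaining [-20, -30, -20, 44] -> largest is 44
  Remaining [-20, -30, -20] -> largest is -20
  Remaining [-30, -20] -> largest is -20
  Remaining [-30] -> largest is -30
Collecting the picks in order gives the descending list.
Final answer: [47, 44, -20, -20, -30]


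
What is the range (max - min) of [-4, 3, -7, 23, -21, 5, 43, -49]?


Maximum value: 43
Minimum value: -49
Range = 43 - (-49) = 92
Final answer: 92


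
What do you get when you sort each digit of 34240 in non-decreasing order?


The number 34240 has digits: 3, 4, 2, 4, 0
Sorted: 0, 2, 3, 4, 4
Joining the sorted digits gives the result.
Final answer: 02344


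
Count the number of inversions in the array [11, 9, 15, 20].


For each element, count the later elements that are smaller than it:
  11 (index 0): smaller elements after it = [9] -> 1
  9 (index 1): smaller elements after it = [] -> 0
  15 (index 2): smaller elements after it = [] -> 0
Total inversions = 1 + 0 + 0 = 1
Final answer: 1


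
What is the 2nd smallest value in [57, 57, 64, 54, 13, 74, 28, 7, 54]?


Sort ascending: [7, 13, 28, 54, 54, 57, 57, 64, 74]
The 2nd element (1-indexed) is at index 1.
Value = 13
Final answer: 13


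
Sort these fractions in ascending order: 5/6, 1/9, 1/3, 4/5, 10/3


Convert to decimal for comparison:
  5/6 = 0.8333
  1/9 = 0.1111
  1/3 = 0.3333
  4/5 = 0.8
  10/3 = 3.3333
Decimals in increasing order: 0.1111 < 0.3333 < 0.8 < 0.8333 < 3.3333
Writing each back as its fraction gives the sorted order.
Final answer: 1/9, 1/3, 4/5, 5/6, 10/3
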